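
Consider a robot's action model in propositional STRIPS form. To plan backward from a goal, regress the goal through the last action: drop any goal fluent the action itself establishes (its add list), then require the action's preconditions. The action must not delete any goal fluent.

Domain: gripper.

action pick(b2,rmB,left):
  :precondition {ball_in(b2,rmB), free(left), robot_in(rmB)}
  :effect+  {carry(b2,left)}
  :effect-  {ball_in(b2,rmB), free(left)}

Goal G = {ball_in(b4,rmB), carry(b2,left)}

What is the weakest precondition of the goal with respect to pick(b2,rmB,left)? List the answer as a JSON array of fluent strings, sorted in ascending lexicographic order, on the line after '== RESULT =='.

Regress:
  G ∩ del = {}  (empty — regression defined)
  G \ add = {ball_in(b4,rmB), carry(b2,left)} \ {carry(b2,left)} = {ball_in(b4,rmB)}
  ∪ pre   = {ball_in(b4,rmB)} ∪ {ball_in(b2,rmB), free(left), robot_in(rmB)}
          = {ball_in(b2,rmB), ball_in(b4,rmB), free(left), robot_in(rmB)}

== RESULT ==
["ball_in(b2,rmB)", "ball_in(b4,rmB)", "free(left)", "robot_in(rmB)"]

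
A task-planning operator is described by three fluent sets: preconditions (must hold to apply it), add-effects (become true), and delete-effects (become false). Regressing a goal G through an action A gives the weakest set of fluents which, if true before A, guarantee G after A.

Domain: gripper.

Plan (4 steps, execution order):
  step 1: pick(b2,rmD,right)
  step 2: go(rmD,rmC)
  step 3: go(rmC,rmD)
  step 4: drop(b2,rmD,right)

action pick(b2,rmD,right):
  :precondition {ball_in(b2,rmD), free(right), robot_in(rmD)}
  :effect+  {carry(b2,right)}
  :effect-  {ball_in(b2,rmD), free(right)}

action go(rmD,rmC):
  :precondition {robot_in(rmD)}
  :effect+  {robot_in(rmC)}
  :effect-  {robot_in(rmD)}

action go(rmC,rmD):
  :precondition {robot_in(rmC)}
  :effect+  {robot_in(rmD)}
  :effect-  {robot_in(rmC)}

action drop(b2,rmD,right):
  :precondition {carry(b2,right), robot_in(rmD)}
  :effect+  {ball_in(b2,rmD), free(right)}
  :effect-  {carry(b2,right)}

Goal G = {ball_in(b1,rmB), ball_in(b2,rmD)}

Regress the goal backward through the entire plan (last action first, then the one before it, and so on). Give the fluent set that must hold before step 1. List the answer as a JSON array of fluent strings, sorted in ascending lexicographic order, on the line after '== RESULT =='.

Regress step by step:
  through step 4 (drop(b2,rmD,right)): drop {ball_in(b2,rmD)}, keep {ball_in(b1,rmB)}, require {carry(b2,right), robot_in(rmD)}
    → {ball_in(b1,rmB), carry(b2,right), robot_in(rmD)}
  through step 3 (go(rmC,rmD)): drop {robot_in(rmD)}, keep {ball_in(b1,rmB), carry(b2,right)}, require {robot_in(rmC)}
    → {ball_in(b1,rmB), carry(b2,right), robot_in(rmC)}
  through step 2 (go(rmD,rmC)): drop {robot_in(rmC)}, keep {ball_in(b1,rmB), carry(b2,right)}, require {robot_in(rmD)}
    → {ball_in(b1,rmB), carry(b2,right), robot_in(rmD)}
  through step 1 (pick(b2,rmD,right)): drop {carry(b2,right)}, keep {ball_in(b1,rmB), robot_in(rmD)}, require {ball_in(b2,rmD), free(right), robot_in(rmD)}
    → {ball_in(b1,rmB), ball_in(b2,rmD), free(right), robot_in(rmD)}

== RESULT ==
["ball_in(b1,rmB)", "ball_in(b2,rmD)", "free(right)", "robot_in(rmD)"]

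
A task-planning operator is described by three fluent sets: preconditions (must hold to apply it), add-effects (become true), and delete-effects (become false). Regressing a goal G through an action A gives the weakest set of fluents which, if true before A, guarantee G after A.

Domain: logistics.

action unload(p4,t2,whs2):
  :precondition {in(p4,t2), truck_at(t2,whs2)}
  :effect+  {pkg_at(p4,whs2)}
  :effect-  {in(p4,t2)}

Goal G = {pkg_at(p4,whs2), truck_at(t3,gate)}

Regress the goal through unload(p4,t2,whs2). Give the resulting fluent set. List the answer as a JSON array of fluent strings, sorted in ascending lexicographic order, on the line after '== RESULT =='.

Compute (G \ add) ∪ pre:
  G ∩ del = {}  (empty — regression defined)
  G \ add = {pkg_at(p4,whs2), truck_at(t3,gate)} \ {pkg_at(p4,whs2)} = {truck_at(t3,gate)}
  ∪ pre   = {truck_at(t3,gate)} ∪ {in(p4,t2), truck_at(t2,whs2)}
          = {in(p4,t2), truck_at(t2,whs2), truck_at(t3,gate)}

== RESULT ==
["in(p4,t2)", "truck_at(t2,whs2)", "truck_at(t3,gate)"]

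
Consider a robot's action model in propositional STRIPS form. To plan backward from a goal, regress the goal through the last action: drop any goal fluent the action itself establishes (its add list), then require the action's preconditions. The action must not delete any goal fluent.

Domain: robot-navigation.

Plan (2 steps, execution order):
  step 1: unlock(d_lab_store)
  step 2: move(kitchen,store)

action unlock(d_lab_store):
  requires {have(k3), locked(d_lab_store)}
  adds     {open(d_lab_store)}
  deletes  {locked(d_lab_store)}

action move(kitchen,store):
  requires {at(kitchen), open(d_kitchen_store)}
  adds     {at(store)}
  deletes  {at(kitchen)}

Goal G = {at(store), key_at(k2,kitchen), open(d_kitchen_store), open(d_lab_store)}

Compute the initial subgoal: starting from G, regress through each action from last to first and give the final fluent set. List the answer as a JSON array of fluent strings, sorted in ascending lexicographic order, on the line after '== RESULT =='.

Work backward from the goal:
  through step 2 (move(kitchen,store)): drop {at(store)}, keep {key_at(k2,kitchen), open(d_kitchen_store), open(d_lab_store)}, require {at(kitchen), open(d_kitchen_store)}
    → {at(kitchen), key_at(k2,kitchen), open(d_kitchen_store), open(d_lab_store)}
  through step 1 (unlock(d_lab_store)): drop {open(d_lab_store)}, keep {at(kitchen), key_at(k2,kitchen), open(d_kitchen_store)}, require {have(k3), locked(d_lab_store)}
    → {at(kitchen), have(k3), key_at(k2,kitchen), locked(d_lab_store), open(d_kitchen_store)}

== RESULT ==
["at(kitchen)", "have(k3)", "key_at(k2,kitchen)", "locked(d_lab_store)", "open(d_kitchen_store)"]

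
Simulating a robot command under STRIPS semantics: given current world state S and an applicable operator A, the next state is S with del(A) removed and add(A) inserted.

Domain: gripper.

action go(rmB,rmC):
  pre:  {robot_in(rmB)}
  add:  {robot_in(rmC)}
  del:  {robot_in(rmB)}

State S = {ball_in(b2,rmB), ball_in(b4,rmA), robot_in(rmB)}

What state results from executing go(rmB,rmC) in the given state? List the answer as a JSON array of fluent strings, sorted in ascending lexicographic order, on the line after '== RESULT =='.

Progress:
  pre ⊆ S: {robot_in(rmB)} ⊆ S  — applicable
  S \ del = {ball_in(b2,rmB), ball_in(b4,rmA)}
  ∪ add   = {ball_in(b2,rmB), ball_in(b4,rmA), robot_in(rmC)}

== RESULT ==
["ball_in(b2,rmB)", "ball_in(b4,rmA)", "robot_in(rmC)"]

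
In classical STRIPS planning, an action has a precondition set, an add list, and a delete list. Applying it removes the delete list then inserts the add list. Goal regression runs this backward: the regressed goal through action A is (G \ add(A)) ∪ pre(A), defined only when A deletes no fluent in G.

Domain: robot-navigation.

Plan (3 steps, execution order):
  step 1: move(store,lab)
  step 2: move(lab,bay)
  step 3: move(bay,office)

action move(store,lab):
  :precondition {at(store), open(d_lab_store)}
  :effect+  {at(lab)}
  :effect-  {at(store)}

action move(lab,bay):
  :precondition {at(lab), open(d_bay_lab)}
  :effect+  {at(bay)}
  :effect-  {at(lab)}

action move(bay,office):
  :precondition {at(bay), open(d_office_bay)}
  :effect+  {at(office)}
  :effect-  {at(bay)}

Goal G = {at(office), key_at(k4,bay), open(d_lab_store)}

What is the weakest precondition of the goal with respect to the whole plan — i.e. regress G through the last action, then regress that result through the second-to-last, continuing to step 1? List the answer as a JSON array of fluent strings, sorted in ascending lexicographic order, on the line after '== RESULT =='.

Regress step by step:
  through step 3 (move(bay,office)): drop {at(office)}, keep {key_at(k4,bay), open(d_lab_store)}, require {at(bay), open(d_office_bay)}
    → {at(bay), key_at(k4,bay), open(d_lab_store), open(d_office_bay)}
  through step 2 (move(lab,bay)): drop {at(bay)}, keep {key_at(k4,bay), open(d_lab_store), open(d_office_bay)}, require {at(lab), open(d_bay_lab)}
    → {at(lab), key_at(k4,bay), open(d_bay_lab), open(d_lab_store), open(d_office_bay)}
  through step 1 (move(store,lab)): drop {at(lab)}, keep {key_at(k4,bay), open(d_bay_lab), open(d_lab_store), open(d_office_bay)}, require {at(store), open(d_lab_store)}
    → {at(store), key_at(k4,bay), open(d_bay_lab), open(d_lab_store), open(d_office_bay)}

== RESULT ==
["at(store)", "key_at(k4,bay)", "open(d_bay_lab)", "open(d_lab_store)", "open(d_office_bay)"]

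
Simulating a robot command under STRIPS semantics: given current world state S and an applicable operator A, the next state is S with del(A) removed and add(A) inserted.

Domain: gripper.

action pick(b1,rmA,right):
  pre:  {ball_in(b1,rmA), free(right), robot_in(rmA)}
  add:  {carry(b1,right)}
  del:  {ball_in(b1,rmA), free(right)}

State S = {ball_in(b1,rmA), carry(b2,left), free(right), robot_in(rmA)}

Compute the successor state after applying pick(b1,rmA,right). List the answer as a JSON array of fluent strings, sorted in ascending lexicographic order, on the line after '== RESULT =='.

Compute (S \ del) ∪ add:
  pre ⊆ S: {ball_in(b1,rmA), free(right), robot_in(rmA)} ⊆ S  — applicable
  S \ del = {carry(b2,left), robot_in(rmA)}
  ∪ add   = {carry(b1,right), carry(b2,left), robot_in(rmA)}

== RESULT ==
["carry(b1,right)", "carry(b2,left)", "robot_in(rmA)"]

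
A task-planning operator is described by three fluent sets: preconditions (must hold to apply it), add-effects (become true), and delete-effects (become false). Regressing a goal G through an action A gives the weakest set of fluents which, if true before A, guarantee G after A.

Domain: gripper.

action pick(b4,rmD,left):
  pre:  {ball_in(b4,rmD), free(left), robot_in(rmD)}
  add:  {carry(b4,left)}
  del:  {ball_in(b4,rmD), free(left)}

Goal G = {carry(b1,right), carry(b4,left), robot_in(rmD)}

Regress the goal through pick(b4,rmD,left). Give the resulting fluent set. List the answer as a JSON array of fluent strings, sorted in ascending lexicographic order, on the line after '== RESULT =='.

Compute (G \ add) ∪ pre:
  G ∩ del = {}  (empty — regression defined)
  G \ add = {carry(b1,right), carry(b4,left), robot_in(rmD)} \ {carry(b4,left)} = {carry(b1,right), robot_in(rmD)}
  ∪ pre   = {carry(b1,right), robot_in(rmD)} ∪ {ball_in(b4,rmD), free(left), robot_in(rmD)}
          = {ball_in(b4,rmD), carry(b1,right), free(left), robot_in(rmD)}

== RESULT ==
["ball_in(b4,rmD)", "carry(b1,right)", "free(left)", "robot_in(rmD)"]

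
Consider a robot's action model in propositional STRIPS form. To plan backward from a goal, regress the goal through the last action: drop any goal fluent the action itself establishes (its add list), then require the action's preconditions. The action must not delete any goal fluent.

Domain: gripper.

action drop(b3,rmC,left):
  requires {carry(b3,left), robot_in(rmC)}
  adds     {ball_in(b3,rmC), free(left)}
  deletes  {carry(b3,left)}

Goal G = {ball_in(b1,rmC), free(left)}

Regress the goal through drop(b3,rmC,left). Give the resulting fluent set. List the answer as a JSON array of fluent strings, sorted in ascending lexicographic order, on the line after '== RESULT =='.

Regress:
  G ∩ del = {}  (empty — regression defined)
  G \ add = {ball_in(b1,rmC), free(left)} \ {ball_in(b3,rmC), free(left)} = {ball_in(b1,rmC)}
  ∪ pre   = {ball_in(b1,rmC)} ∪ {carry(b3,left), robot_in(rmC)}
          = {ball_in(b1,rmC), carry(b3,left), robot_in(rmC)}

== RESULT ==
["ball_in(b1,rmC)", "carry(b3,left)", "robot_in(rmC)"]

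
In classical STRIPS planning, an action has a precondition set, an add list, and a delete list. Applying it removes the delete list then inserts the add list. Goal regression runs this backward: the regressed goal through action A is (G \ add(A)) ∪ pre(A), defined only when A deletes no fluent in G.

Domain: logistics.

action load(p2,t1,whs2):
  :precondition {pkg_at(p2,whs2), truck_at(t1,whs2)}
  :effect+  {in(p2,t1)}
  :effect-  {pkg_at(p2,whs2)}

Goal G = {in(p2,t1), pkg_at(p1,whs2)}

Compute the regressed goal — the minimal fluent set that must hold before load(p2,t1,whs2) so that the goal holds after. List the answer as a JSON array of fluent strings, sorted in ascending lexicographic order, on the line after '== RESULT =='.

Regress:
  G ∩ del = {}  (empty — regression defined)
  G \ add = {in(p2,t1), pkg_at(p1,whs2)} \ {in(p2,t1)} = {pkg_at(p1,whs2)}
  ∪ pre   = {pkg_at(p1,whs2)} ∪ {pkg_at(p2,whs2), truck_at(t1,whs2)}
          = {pkg_at(p1,whs2), pkg_at(p2,whs2), truck_at(t1,whs2)}

== RESULT ==
["pkg_at(p1,whs2)", "pkg_at(p2,whs2)", "truck_at(t1,whs2)"]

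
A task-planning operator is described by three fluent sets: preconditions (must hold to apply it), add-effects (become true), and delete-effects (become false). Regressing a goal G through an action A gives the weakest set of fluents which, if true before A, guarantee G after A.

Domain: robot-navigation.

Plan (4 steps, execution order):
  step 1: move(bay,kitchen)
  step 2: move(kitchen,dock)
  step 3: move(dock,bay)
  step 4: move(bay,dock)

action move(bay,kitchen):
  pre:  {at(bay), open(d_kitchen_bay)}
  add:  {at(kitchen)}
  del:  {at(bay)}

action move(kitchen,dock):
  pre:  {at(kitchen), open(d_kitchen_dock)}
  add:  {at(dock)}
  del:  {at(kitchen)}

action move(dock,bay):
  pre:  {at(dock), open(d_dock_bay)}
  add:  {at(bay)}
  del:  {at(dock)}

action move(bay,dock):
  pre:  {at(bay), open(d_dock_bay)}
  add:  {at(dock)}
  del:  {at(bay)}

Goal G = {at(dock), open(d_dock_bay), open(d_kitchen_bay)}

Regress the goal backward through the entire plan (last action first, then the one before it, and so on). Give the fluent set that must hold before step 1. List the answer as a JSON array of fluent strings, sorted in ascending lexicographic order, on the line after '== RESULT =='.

Work backward from the goal:
  through step 4 (move(bay,dock)): drop {at(dock)}, keep {open(d_dock_bay), open(d_kitchen_bay)}, require {at(bay), open(d_dock_bay)}
    → {at(bay), open(d_dock_bay), open(d_kitchen_bay)}
  through step 3 (move(dock,bay)): drop {at(bay)}, keep {open(d_dock_bay), open(d_kitchen_bay)}, require {at(dock), open(d_dock_bay)}
    → {at(dock), open(d_dock_bay), open(d_kitchen_bay)}
  through step 2 (move(kitchen,dock)): drop {at(dock)}, keep {open(d_dock_bay), open(d_kitchen_bay)}, require {at(kitchen), open(d_kitchen_dock)}
    → {at(kitchen), open(d_dock_bay), open(d_kitchen_bay), open(d_kitchen_dock)}
  through step 1 (move(bay,kitchen)): drop {at(kitchen)}, keep {open(d_dock_bay), open(d_kitchen_bay), open(d_kitchen_dock)}, require {at(bay), open(d_kitchen_bay)}
    → {at(bay), open(d_dock_bay), open(d_kitchen_bay), open(d_kitchen_dock)}

== RESULT ==
["at(bay)", "open(d_dock_bay)", "open(d_kitchen_bay)", "open(d_kitchen_dock)"]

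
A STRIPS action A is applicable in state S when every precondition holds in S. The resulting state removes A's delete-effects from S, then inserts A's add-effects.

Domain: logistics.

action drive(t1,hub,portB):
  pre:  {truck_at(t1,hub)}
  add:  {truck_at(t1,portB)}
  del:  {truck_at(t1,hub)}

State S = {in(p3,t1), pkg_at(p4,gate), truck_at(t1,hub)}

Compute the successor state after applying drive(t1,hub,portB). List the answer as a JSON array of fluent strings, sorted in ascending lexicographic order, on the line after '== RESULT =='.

Compute (S \ del) ∪ add:
  pre ⊆ S: {truck_at(t1,hub)} ⊆ S  — applicable
  S \ del = {in(p3,t1), pkg_at(p4,gate)}
  ∪ add   = {in(p3,t1), pkg_at(p4,gate), truck_at(t1,portB)}

== RESULT ==
["in(p3,t1)", "pkg_at(p4,gate)", "truck_at(t1,portB)"]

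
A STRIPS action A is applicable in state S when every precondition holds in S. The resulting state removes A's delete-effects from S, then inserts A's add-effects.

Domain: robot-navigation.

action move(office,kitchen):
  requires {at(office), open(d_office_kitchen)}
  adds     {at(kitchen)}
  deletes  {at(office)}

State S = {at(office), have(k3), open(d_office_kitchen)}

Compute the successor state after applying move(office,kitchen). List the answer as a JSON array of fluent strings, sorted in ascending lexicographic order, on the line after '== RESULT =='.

Compute (S \ del) ∪ add:
  pre ⊆ S: {at(office), open(d_office_kitchen)} ⊆ S  — applicable
  S \ del = {have(k3), open(d_office_kitchen)}
  ∪ add   = {at(kitchen), have(k3), open(d_office_kitchen)}

== RESULT ==
["at(kitchen)", "have(k3)", "open(d_office_kitchen)"]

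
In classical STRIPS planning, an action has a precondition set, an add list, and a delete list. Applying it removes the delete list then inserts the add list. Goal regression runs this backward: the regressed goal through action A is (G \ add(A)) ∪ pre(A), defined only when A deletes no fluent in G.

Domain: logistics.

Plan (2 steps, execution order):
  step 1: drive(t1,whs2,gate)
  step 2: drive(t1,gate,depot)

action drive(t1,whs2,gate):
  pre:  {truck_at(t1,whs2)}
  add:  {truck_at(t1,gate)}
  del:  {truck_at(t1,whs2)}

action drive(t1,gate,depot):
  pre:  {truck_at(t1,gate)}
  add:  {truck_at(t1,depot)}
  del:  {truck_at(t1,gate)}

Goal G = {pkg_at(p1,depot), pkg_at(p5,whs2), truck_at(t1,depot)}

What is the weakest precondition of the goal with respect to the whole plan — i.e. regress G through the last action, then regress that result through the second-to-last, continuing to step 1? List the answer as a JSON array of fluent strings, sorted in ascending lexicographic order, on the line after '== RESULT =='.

Regress step by step:
  through step 2 (drive(t1,gate,depot)): drop {truck_at(t1,depot)}, keep {pkg_at(p1,depot), pkg_at(p5,whs2)}, require {truck_at(t1,gate)}
    → {pkg_at(p1,depot), pkg_at(p5,whs2), truck_at(t1,gate)}
  through step 1 (drive(t1,whs2,gate)): drop {truck_at(t1,gate)}, keep {pkg_at(p1,depot), pkg_at(p5,whs2)}, require {truck_at(t1,whs2)}
    → {pkg_at(p1,depot), pkg_at(p5,whs2), truck_at(t1,whs2)}

== RESULT ==
["pkg_at(p1,depot)", "pkg_at(p5,whs2)", "truck_at(t1,whs2)"]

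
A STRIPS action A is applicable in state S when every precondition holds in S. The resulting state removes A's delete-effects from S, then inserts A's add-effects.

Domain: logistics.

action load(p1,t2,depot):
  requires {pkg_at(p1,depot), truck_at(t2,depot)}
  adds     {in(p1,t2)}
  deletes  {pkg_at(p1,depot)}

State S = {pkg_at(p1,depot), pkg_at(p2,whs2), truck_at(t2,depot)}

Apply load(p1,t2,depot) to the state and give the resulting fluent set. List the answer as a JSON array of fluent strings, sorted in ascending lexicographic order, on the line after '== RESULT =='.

Progress:
  pre ⊆ S: {pkg_at(p1,depot), truck_at(t2,depot)} ⊆ S  — applicable
  S \ del = {pkg_at(p2,whs2), truck_at(t2,depot)}
  ∪ add   = {in(p1,t2), pkg_at(p2,whs2), truck_at(t2,depot)}

== RESULT ==
["in(p1,t2)", "pkg_at(p2,whs2)", "truck_at(t2,depot)"]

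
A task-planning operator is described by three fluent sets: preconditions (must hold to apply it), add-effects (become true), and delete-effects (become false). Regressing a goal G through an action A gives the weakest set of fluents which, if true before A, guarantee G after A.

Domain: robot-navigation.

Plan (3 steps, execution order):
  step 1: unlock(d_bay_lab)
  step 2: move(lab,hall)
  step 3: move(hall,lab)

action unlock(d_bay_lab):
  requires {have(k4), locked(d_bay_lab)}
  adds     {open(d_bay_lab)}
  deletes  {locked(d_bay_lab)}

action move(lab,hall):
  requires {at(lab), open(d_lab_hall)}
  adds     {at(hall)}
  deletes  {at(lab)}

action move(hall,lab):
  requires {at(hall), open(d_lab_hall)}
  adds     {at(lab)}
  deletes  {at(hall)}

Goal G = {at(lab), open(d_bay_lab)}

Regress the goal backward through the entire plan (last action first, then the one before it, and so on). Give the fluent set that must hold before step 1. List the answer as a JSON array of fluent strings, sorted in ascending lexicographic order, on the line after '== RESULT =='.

Work backward from the goal:
  through step 3 (move(hall,lab)): drop {at(lab)}, keep {open(d_bay_lab)}, require {at(hall), open(d_lab_hall)}
    → {at(hall), open(d_bay_lab), open(d_lab_hall)}
  through step 2 (move(lab,hall)): drop {at(hall)}, keep {open(d_bay_lab), open(d_lab_hall)}, require {at(lab), open(d_lab_hall)}
    → {at(lab), open(d_bay_lab), open(d_lab_hall)}
  through step 1 (unlock(d_bay_lab)): drop {open(d_bay_lab)}, keep {at(lab), open(d_lab_hall)}, require {have(k4), locked(d_bay_lab)}
    → {at(lab), have(k4), locked(d_bay_lab), open(d_lab_hall)}

== RESULT ==
["at(lab)", "have(k4)", "locked(d_bay_lab)", "open(d_lab_hall)"]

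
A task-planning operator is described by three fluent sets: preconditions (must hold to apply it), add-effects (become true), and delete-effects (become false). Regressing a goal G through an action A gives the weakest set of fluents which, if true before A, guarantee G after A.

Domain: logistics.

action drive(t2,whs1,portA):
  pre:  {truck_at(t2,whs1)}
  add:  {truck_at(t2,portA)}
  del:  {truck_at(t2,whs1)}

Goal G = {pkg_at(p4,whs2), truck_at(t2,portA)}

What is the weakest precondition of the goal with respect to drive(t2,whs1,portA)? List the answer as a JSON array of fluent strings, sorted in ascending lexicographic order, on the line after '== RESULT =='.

Compute (G \ add) ∪ pre:
  G ∩ del = {}  (empty — regression defined)
  G \ add = {pkg_at(p4,whs2), truck_at(t2,portA)} \ {truck_at(t2,portA)} = {pkg_at(p4,whs2)}
  ∪ pre   = {pkg_at(p4,whs2)} ∪ {truck_at(t2,whs1)}
          = {pkg_at(p4,whs2), truck_at(t2,whs1)}

== RESULT ==
["pkg_at(p4,whs2)", "truck_at(t2,whs1)"]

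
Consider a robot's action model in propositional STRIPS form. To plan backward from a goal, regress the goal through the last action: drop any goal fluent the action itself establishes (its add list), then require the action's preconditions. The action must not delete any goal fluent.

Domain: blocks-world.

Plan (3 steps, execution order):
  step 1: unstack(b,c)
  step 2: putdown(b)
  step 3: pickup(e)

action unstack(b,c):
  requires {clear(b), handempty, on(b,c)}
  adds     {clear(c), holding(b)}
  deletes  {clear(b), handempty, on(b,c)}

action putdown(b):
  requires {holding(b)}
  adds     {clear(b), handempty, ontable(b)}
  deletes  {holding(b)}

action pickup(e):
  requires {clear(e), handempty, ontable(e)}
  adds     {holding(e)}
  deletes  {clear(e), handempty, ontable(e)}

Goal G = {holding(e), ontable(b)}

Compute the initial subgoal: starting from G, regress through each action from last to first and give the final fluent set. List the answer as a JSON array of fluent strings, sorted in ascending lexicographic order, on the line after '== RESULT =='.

Regress step by step:
  through step 3 (pickup(e)): drop {holding(e)}, keep {ontable(b)}, require {clear(e), handempty, ontable(e)}
    → {clear(e), handempty, ontable(b), ontable(e)}
  through step 2 (putdown(b)): drop {handempty, ontable(b)}, keep {clear(e), ontable(e)}, require {holding(b)}
    → {clear(e), holding(b), ontable(e)}
  through step 1 (unstack(b,c)): drop {holding(b)}, keep {clear(e), ontable(e)}, require {clear(b), handempty, on(b,c)}
    → {clear(b), clear(e), handempty, on(b,c), ontable(e)}

== RESULT ==
["clear(b)", "clear(e)", "handempty", "on(b,c)", "ontable(e)"]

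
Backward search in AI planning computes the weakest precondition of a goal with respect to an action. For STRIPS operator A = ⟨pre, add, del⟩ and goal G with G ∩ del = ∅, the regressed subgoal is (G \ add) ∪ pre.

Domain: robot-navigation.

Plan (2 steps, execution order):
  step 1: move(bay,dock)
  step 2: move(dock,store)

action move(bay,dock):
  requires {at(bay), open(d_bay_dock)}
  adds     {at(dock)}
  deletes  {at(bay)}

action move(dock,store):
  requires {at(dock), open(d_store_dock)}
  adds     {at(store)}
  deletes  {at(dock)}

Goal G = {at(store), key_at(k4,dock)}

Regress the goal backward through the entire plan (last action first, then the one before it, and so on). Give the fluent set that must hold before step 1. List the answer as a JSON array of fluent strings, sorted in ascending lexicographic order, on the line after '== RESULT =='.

Regress step by step:
  through step 2 (move(dock,store)): drop {at(store)}, keep {key_at(k4,dock)}, require {at(dock), open(d_store_dock)}
    → {at(dock), key_at(k4,dock), open(d_store_dock)}
  through step 1 (move(bay,dock)): drop {at(dock)}, keep {key_at(k4,dock), open(d_store_dock)}, require {at(bay), open(d_bay_dock)}
    → {at(bay), key_at(k4,dock), open(d_bay_dock), open(d_store_dock)}

== RESULT ==
["at(bay)", "key_at(k4,dock)", "open(d_bay_dock)", "open(d_store_dock)"]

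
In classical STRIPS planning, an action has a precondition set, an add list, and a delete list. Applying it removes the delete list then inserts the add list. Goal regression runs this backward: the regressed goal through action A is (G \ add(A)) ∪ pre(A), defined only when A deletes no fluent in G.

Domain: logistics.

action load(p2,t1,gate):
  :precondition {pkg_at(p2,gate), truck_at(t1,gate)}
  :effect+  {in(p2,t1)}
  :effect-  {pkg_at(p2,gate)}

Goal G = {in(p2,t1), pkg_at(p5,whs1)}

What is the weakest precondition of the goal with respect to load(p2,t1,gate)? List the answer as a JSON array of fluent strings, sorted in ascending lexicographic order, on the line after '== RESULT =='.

Compute (G \ add) ∪ pre:
  G ∩ del = {}  (empty — regression defined)
  G \ add = {in(p2,t1), pkg_at(p5,whs1)} \ {in(p2,t1)} = {pkg_at(p5,whs1)}
  ∪ pre   = {pkg_at(p5,whs1)} ∪ {pkg_at(p2,gate), truck_at(t1,gate)}
          = {pkg_at(p2,gate), pkg_at(p5,whs1), truck_at(t1,gate)}

== RESULT ==
["pkg_at(p2,gate)", "pkg_at(p5,whs1)", "truck_at(t1,gate)"]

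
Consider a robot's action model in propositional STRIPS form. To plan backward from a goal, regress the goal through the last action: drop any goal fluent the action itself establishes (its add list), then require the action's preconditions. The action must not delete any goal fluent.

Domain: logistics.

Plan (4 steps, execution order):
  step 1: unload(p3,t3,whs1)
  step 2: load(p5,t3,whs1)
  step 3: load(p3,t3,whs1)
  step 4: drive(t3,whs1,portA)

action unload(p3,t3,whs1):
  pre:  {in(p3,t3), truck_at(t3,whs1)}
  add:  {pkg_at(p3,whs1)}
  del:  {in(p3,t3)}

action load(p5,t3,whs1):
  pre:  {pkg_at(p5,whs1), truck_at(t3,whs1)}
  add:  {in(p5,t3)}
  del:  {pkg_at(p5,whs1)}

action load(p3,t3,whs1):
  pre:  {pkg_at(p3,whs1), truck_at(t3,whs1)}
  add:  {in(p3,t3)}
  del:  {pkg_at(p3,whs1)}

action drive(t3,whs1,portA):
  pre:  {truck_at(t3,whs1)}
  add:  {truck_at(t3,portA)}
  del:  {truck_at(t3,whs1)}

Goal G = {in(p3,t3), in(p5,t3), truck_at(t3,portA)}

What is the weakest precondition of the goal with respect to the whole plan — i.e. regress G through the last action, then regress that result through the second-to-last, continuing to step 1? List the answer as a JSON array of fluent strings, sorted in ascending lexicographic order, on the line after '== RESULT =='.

Work backward from the goal:
  through step 4 (drive(t3,whs1,portA)): drop {truck_at(t3,portA)}, keep {in(p3,t3), in(p5,t3)}, require {truck_at(t3,whs1)}
    → {in(p3,t3), in(p5,t3), truck_at(t3,whs1)}
  through step 3 (load(p3,t3,whs1)): drop {in(p3,t3)}, keep {in(p5,t3), truck_at(t3,whs1)}, require {pkg_at(p3,whs1), truck_at(t3,whs1)}
    → {in(p5,t3), pkg_at(p3,whs1), truck_at(t3,whs1)}
  through step 2 (load(p5,t3,whs1)): drop {in(p5,t3)}, keep {pkg_at(p3,whs1), truck_at(t3,whs1)}, require {pkg_at(p5,whs1), truck_at(t3,whs1)}
    → {pkg_at(p3,whs1), pkg_at(p5,whs1), truck_at(t3,whs1)}
  through step 1 (unload(p3,t3,whs1)): drop {pkg_at(p3,whs1)}, keep {pkg_at(p5,whs1), truck_at(t3,whs1)}, require {in(p3,t3), truck_at(t3,whs1)}
    → {in(p3,t3), pkg_at(p5,whs1), truck_at(t3,whs1)}

== RESULT ==
["in(p3,t3)", "pkg_at(p5,whs1)", "truck_at(t3,whs1)"]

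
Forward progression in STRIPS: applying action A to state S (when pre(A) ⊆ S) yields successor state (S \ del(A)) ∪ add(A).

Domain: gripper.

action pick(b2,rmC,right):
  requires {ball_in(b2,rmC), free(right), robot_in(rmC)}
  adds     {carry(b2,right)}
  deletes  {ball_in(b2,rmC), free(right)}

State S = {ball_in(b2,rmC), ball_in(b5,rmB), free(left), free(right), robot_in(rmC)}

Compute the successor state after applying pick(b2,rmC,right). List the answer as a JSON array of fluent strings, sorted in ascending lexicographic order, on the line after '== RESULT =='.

Compute (S \ del) ∪ add:
  pre ⊆ S: {ball_in(b2,rmC), free(right), robot_in(rmC)} ⊆ S  — applicable
  S \ del = {ball_in(b5,rmB), free(left), robot_in(rmC)}
  ∪ add   = {ball_in(b5,rmB), carry(b2,right), free(left), robot_in(rmC)}

== RESULT ==
["ball_in(b5,rmB)", "carry(b2,right)", "free(left)", "robot_in(rmC)"]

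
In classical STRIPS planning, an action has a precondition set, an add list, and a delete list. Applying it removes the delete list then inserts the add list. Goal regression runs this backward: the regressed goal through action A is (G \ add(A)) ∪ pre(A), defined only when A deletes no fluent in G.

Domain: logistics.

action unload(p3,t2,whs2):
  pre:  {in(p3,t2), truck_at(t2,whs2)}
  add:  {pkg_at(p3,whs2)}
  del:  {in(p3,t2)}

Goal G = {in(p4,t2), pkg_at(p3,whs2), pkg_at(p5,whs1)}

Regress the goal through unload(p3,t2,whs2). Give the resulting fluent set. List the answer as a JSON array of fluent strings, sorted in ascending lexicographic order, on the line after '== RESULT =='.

Compute (G \ add) ∪ pre:
  G ∩ del = {}  (empty — regression defined)
  G \ add = {in(p4,t2), pkg_at(p3,whs2), pkg_at(p5,whs1)} \ {pkg_at(p3,whs2)} = {in(p4,t2), pkg_at(p5,whs1)}
  ∪ pre   = {in(p4,t2), pkg_at(p5,whs1)} ∪ {in(p3,t2), truck_at(t2,whs2)}
          = {in(p3,t2), in(p4,t2), pkg_at(p5,whs1), truck_at(t2,whs2)}

== RESULT ==
["in(p3,t2)", "in(p4,t2)", "pkg_at(p5,whs1)", "truck_at(t2,whs2)"]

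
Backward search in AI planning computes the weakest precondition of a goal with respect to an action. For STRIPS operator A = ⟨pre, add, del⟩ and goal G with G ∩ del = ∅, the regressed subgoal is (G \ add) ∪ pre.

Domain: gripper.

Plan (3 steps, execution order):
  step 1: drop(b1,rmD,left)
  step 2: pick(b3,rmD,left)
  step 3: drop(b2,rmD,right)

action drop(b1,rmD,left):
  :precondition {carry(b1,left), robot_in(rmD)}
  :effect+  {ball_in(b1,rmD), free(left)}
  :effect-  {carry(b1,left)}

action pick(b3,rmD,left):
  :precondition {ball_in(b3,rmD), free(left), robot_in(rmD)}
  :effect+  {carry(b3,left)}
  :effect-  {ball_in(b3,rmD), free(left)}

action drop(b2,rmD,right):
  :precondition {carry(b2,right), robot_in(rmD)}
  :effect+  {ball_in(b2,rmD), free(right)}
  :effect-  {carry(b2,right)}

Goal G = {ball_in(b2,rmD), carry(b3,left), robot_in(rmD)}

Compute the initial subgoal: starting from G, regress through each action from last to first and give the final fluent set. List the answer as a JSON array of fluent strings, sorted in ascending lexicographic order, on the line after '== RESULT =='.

Work backward from the goal:
  through step 3 (drop(b2,rmD,right)): drop {ball_in(b2,rmD)}, keep {carry(b3,left), robot_in(rmD)}, require {carry(b2,right), robot_in(rmD)}
    → {carry(b2,right), carry(b3,left), robot_in(rmD)}
  through step 2 (pick(b3,rmD,left)): drop {carry(b3,left)}, keep {carry(b2,right), robot_in(rmD)}, require {ball_in(b3,rmD), free(left), robot_in(rmD)}
    → {ball_in(b3,rmD), carry(b2,right), free(left), robot_in(rmD)}
  through step 1 (drop(b1,rmD,left)): drop {free(left)}, keep {ball_in(b3,rmD), carry(b2,right), robot_in(rmD)}, require {carry(b1,left), robot_in(rmD)}
    → {ball_in(b3,rmD), carry(b1,left), carry(b2,right), robot_in(rmD)}

== RESULT ==
["ball_in(b3,rmD)", "carry(b1,left)", "carry(b2,right)", "robot_in(rmD)"]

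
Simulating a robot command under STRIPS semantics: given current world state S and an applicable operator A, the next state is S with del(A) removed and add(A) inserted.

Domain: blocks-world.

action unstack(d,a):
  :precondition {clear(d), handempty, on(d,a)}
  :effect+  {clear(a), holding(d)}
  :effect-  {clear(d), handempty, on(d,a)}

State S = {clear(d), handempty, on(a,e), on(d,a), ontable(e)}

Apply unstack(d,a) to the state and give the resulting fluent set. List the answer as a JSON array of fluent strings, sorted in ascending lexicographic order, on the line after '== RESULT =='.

Compute (S \ del) ∪ add:
  pre ⊆ S: {clear(d), handempty, on(d,a)} ⊆ S  — applicable
  S \ del = {on(a,e), ontable(e)}
  ∪ add   = {clear(a), holding(d), on(a,e), ontable(e)}

== RESULT ==
["clear(a)", "holding(d)", "on(a,e)", "ontable(e)"]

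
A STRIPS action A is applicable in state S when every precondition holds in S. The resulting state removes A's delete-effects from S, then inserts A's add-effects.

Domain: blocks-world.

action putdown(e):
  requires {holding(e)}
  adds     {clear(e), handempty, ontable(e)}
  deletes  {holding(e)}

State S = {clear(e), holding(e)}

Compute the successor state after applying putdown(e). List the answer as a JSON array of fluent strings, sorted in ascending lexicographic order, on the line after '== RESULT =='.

Progress:
  pre ⊆ S: {holding(e)} ⊆ S  — applicable
  S \ del = {clear(e)}
  ∪ add   = {clear(e), handempty, ontable(e)}

== RESULT ==
["clear(e)", "handempty", "ontable(e)"]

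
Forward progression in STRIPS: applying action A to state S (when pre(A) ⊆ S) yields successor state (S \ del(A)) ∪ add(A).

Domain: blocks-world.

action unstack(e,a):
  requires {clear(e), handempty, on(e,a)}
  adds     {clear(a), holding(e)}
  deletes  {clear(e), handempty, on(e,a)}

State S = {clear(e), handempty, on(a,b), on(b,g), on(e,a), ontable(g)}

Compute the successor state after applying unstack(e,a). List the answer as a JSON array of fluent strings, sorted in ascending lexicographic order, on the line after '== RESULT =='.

Compute (S \ del) ∪ add:
  pre ⊆ S: {clear(e), handempty, on(e,a)} ⊆ S  — applicable
  S \ del = {on(a,b), on(b,g), ontable(g)}
  ∪ add   = {clear(a), holding(e), on(a,b), on(b,g), ontable(g)}

== RESULT ==
["clear(a)", "holding(e)", "on(a,b)", "on(b,g)", "ontable(g)"]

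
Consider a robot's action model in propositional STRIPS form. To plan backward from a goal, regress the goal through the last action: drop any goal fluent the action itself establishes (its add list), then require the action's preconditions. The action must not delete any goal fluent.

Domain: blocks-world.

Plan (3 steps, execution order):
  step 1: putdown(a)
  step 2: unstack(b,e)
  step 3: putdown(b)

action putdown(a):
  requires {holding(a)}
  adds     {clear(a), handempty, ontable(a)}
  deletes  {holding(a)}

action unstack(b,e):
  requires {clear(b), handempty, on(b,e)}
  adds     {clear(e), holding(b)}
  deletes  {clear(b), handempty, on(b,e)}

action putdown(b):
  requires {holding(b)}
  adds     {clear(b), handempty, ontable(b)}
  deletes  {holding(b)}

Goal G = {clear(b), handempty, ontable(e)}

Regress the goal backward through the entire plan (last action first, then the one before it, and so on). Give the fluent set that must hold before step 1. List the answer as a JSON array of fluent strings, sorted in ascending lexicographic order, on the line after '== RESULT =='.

Regress step by step:
  through step 3 (putdown(b)): drop {clear(b), handempty}, keep {ontable(e)}, require {holding(b)}
    → {holding(b), ontable(e)}
  through step 2 (unstack(b,e)): drop {holding(b)}, keep {ontable(e)}, require {clear(b), handempty, on(b,e)}
    → {clear(b), handempty, on(b,e), ontable(e)}
  through step 1 (putdown(a)): drop {handempty}, keep {clear(b), on(b,e), ontable(e)}, require {holding(a)}
    → {clear(b), holding(a), on(b,e), ontable(e)}

== RESULT ==
["clear(b)", "holding(a)", "on(b,e)", "ontable(e)"]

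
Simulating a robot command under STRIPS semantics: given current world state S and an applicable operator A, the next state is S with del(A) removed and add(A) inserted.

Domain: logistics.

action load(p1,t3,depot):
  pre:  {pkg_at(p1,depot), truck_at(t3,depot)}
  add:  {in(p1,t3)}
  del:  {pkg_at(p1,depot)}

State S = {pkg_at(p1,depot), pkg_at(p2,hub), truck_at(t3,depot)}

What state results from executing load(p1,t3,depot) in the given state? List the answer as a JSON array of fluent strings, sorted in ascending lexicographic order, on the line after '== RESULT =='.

Compute (S \ del) ∪ add:
  pre ⊆ S: {pkg_at(p1,depot), truck_at(t3,depot)} ⊆ S  — applicable
  S \ del = {pkg_at(p2,hub), truck_at(t3,depot)}
  ∪ add   = {in(p1,t3), pkg_at(p2,hub), truck_at(t3,depot)}

== RESULT ==
["in(p1,t3)", "pkg_at(p2,hub)", "truck_at(t3,depot)"]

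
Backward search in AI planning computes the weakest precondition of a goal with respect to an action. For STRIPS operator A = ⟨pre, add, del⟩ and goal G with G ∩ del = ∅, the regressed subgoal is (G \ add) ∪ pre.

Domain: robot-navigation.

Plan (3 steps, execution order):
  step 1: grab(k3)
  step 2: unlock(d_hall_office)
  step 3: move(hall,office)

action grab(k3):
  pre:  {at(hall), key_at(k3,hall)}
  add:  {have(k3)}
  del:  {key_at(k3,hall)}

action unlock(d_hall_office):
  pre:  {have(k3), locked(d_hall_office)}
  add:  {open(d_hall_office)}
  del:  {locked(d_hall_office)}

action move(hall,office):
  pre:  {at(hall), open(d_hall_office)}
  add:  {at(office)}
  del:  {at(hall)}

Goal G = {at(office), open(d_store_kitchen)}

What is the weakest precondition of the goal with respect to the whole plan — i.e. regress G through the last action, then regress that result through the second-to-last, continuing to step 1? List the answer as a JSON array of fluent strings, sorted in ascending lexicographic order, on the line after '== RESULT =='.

Work backward from the goal:
  through step 3 (move(hall,office)): drop {at(office)}, keep {open(d_store_kitchen)}, require {at(hall), open(d_hall_office)}
    → {at(hall), open(d_hall_office), open(d_store_kitchen)}
  through step 2 (unlock(d_hall_office)): drop {open(d_hall_office)}, keep {at(hall), open(d_store_kitchen)}, require {have(k3), locked(d_hall_office)}
    → {at(hall), have(k3), locked(d_hall_office), open(d_store_kitchen)}
  through step 1 (grab(k3)): drop {have(k3)}, keep {at(hall), locked(d_hall_office), open(d_store_kitchen)}, require {at(hall), key_at(k3,hall)}
    → {at(hall), key_at(k3,hall), locked(d_hall_office), open(d_store_kitchen)}

== RESULT ==
["at(hall)", "key_at(k3,hall)", "locked(d_hall_office)", "open(d_store_kitchen)"]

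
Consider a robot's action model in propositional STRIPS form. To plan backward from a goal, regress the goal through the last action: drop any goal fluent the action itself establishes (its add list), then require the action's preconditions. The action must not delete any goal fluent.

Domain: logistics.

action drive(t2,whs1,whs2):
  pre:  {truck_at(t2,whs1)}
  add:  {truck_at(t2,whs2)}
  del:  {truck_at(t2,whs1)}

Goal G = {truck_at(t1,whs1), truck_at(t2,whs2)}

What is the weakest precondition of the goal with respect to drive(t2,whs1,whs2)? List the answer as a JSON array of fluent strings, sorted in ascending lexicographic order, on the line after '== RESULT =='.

Compute (G \ add) ∪ pre:
  G ∩ del = {}  (empty — regression defined)
  G \ add = {truck_at(t1,whs1), truck_at(t2,whs2)} \ {truck_at(t2,whs2)} = {truck_at(t1,whs1)}
  ∪ pre   = {truck_at(t1,whs1)} ∪ {truck_at(t2,whs1)}
          = {truck_at(t1,whs1), truck_at(t2,whs1)}

== RESULT ==
["truck_at(t1,whs1)", "truck_at(t2,whs1)"]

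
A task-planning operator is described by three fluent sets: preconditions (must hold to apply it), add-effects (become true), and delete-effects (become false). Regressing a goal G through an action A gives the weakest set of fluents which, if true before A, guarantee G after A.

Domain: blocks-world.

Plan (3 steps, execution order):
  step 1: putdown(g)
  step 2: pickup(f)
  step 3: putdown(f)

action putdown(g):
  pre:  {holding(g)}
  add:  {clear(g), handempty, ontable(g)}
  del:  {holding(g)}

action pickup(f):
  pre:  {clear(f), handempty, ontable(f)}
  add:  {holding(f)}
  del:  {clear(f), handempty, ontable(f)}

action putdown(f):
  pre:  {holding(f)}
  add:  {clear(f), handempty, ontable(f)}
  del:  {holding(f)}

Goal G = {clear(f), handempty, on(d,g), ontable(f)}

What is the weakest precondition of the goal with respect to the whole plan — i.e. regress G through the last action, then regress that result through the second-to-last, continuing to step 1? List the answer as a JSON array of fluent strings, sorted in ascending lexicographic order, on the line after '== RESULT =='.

Work backward from the goal:
  through step 3 (putdown(f)): drop {clear(f), handempty, ontable(f)}, keep {on(d,g)}, require {holding(f)}
    → {holding(f), on(d,g)}
  through step 2 (pickup(f)): drop {holding(f)}, keep {on(d,g)}, require {clear(f), handempty, ontable(f)}
    → {clear(f), handempty, on(d,g), ontable(f)}
  through step 1 (putdown(g)): drop {handempty}, keep {clear(f), on(d,g), ontable(f)}, require {holding(g)}
    → {clear(f), holding(g), on(d,g), ontable(f)}

== RESULT ==
["clear(f)", "holding(g)", "on(d,g)", "ontable(f)"]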